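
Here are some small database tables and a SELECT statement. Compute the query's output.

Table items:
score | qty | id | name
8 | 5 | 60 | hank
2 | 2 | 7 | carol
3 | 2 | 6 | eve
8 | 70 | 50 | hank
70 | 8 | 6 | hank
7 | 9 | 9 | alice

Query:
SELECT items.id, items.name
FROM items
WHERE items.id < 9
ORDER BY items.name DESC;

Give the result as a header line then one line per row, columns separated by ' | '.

== RESULT ==
items.id | items.name
6 | hank
6 | eve
7 | carol

Derivation:
After WHERE (3 rows):
items.score | items.qty | items.id | items.name
2 | 2 | 7 | carol
3 | 2 | 6 | eve
70 | 8 | 6 | hank
After SELECT (3 rows):
items.id | items.name
7 | carol
6 | eve
6 | hank
After ORDER BY (3 rows):
items.id | items.name
6 | hank
6 | eve
7 | carol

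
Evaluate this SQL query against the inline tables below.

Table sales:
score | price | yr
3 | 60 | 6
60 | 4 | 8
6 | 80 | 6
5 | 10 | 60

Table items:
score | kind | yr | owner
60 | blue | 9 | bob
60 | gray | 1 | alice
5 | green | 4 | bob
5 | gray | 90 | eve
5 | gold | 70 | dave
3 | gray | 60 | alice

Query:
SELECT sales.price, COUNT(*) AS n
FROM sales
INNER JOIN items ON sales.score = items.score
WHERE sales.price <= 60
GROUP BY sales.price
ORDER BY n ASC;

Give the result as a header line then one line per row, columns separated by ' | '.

== RESULT ==
sales.price | n
60 | 1
4 | 2
10 | 3

Derivation:
After JOIN items (6 rows):
sales.score | sales.price | sales.yr | items.score | items.kind | items.yr | items.owner
3 | 60 | 6 | 3 | gray | 60 | alice
60 | 4 | 8 | 60 | blue | 9 | bob
60 | 4 | 8 | 60 | gray | 1 | alice
5 | 10 | 60 | 5 | green | 4 | bob
5 | 10 | 60 | 5 | gray | 90 | eve
5 | 10 | 60 | 5 | gold | 70 | dave
After WHERE (6 rows):
sales.score | sales.price | sales.yr | items.score | items.kind | items.yr | items.owner
3 | 60 | 6 | 3 | gray | 60 | alice
60 | 4 | 8 | 60 | blue | 9 | bob
60 | 4 | 8 | 60 | gray | 1 | alice
5 | 10 | 60 | 5 | green | 4 | bob
5 | 10 | 60 | 5 | gray | 90 | eve
5 | 10 | 60 | 5 | gold | 70 | dave
After GROUP BY (3 rows):
sales.price | n
60 | 1
4 | 2
10 | 3
After ORDER BY (3 rows):
sales.price | n
60 | 1
4 | 2
10 | 3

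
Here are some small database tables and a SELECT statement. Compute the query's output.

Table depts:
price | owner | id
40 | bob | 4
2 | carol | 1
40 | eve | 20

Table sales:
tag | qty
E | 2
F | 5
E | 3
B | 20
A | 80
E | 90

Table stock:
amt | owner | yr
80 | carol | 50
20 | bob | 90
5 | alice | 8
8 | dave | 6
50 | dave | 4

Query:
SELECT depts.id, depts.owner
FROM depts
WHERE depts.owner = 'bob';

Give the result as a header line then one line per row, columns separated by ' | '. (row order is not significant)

After WHERE (1 rows):
depts.price | depts.owner | depts.id
40 | bob | 4
After SELECT (1 rows):
depts.id | depts.owner
4 | bob

== RESULT ==
depts.id | depts.owner
4 | bob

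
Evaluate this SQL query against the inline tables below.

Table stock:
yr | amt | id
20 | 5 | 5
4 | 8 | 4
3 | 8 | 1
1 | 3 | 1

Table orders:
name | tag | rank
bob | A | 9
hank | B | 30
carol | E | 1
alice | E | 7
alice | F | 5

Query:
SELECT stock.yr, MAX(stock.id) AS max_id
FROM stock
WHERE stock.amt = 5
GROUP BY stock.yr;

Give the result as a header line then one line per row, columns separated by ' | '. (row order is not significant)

After WHERE (1 rows):
stock.yr | stock.amt | stock.id
20 | 5 | 5
After GROUP BY (1 rows):
stock.yr | max_id
20 | 5

== RESULT ==
stock.yr | max_id
20 | 5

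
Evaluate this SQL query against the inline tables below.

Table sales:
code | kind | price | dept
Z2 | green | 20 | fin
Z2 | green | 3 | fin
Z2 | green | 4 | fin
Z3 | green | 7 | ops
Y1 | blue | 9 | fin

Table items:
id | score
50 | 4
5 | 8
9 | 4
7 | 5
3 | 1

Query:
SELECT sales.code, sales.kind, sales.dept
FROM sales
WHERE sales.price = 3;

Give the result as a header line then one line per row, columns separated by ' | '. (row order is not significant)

== RESULT ==
sales.code | sales.kind | sales.dept
Z2 | green | fin

Derivation:
After WHERE (1 rows):
sales.code | sales.kind | sales.price | sales.dept
Z2 | green | 3 | fin
After SELECT (1 rows):
sales.code | sales.kind | sales.dept
Z2 | green | fin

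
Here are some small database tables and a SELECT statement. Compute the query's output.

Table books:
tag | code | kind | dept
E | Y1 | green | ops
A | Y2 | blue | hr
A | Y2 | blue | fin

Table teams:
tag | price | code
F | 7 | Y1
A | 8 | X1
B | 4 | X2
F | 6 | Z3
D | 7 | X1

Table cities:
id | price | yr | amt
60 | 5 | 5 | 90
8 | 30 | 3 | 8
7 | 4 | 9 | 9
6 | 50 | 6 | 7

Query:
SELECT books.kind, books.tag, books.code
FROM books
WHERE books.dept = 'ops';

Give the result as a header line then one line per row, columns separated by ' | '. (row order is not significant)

== RESULT ==
books.kind | books.tag | books.code
green | E | Y1

Derivation:
After WHERE (1 rows):
books.tag | books.code | books.kind | books.dept
E | Y1 | green | ops
After SELECT (1 rows):
books.kind | books.tag | books.code
green | E | Y1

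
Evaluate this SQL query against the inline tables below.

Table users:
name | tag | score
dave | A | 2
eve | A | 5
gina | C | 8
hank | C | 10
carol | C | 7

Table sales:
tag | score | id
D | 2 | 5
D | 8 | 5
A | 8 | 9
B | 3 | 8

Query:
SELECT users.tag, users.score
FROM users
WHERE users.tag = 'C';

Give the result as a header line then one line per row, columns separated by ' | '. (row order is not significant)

== RESULT ==
users.tag | users.score
C | 8
C | 10
C | 7

Derivation:
After WHERE (3 rows):
users.name | users.tag | users.score
gina | C | 8
hank | C | 10
carol | C | 7
After SELECT (3 rows):
users.tag | users.score
C | 8
C | 10
C | 7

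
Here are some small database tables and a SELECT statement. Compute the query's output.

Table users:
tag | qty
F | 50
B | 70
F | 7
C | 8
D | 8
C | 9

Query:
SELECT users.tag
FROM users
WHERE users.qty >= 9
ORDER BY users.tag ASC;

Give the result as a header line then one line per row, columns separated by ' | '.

== RESULT ==
users.tag
B
C
F

Derivation:
After WHERE (3 rows):
users.tag | users.qty
F | 50
B | 70
C | 9
After SELECT (3 rows):
users.tag
F
B
C
After ORDER BY (3 rows):
users.tag
B
C
F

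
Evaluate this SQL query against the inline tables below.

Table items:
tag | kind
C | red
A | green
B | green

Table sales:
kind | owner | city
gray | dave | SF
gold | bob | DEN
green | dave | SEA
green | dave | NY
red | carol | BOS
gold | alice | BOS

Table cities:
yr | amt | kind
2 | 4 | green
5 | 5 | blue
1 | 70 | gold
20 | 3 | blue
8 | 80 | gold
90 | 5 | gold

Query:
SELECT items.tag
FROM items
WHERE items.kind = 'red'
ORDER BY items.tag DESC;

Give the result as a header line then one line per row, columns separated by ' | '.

== RESULT ==
items.tag
C

Derivation:
After WHERE (1 rows):
items.tag | items.kind
C | red
After SELECT (1 rows):
items.tag
C
After ORDER BY (1 rows):
items.tag
C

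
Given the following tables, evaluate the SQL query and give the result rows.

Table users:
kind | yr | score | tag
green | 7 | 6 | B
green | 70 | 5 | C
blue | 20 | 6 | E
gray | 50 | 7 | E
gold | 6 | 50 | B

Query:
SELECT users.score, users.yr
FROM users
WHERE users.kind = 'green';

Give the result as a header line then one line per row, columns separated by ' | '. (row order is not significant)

== RESULT ==
users.score | users.yr
6 | 7
5 | 70

Derivation:
After WHERE (2 rows):
users.kind | users.yr | users.score | users.tag
green | 7 | 6 | B
green | 70 | 5 | C
After SELECT (2 rows):
users.score | users.yr
6 | 7
5 | 70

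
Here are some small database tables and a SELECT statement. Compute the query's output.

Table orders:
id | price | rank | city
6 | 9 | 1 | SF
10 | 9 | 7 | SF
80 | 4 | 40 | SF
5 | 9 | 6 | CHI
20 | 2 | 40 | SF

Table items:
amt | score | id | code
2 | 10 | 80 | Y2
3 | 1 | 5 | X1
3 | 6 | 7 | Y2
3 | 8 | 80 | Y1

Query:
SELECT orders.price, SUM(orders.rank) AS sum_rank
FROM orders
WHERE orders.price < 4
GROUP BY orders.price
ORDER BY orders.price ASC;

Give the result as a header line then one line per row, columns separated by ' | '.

== RESULT ==
orders.price | sum_rank
2 | 40

Derivation:
After WHERE (1 rows):
orders.id | orders.price | orders.rank | orders.city
20 | 2 | 40 | SF
After GROUP BY (1 rows):
orders.price | sum_rank
2 | 40
After ORDER BY (1 rows):
orders.price | sum_rank
2 | 40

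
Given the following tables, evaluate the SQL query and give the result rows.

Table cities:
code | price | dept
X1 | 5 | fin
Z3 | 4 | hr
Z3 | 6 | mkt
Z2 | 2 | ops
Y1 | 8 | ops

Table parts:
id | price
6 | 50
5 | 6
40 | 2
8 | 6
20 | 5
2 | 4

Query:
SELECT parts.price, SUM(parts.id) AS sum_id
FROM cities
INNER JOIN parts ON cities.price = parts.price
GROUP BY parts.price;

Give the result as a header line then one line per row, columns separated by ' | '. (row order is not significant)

== RESULT ==
parts.price | sum_id
5 | 20
4 | 2
6 | 13
2 | 40

Derivation:
After JOIN parts (5 rows):
cities.code | cities.price | cities.dept | parts.id | parts.price
X1 | 5 | fin | 20 | 5
Z3 | 4 | hr | 2 | 4
Z3 | 6 | mkt | 5 | 6
Z3 | 6 | mkt | 8 | 6
Z2 | 2 | ops | 40 | 2
After GROUP BY (4 rows):
parts.price | sum_id
5 | 20
4 | 2
6 | 13
2 | 40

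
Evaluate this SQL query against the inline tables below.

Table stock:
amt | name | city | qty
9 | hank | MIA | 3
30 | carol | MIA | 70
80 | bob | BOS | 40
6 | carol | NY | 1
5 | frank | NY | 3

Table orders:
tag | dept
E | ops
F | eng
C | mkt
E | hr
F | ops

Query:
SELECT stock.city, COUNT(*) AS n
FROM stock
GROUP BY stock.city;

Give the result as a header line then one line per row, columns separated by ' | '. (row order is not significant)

== RESULT ==
stock.city | n
MIA | 2
BOS | 1
NY | 2

Derivation:
After GROUP BY (3 rows):
stock.city | n
MIA | 2
BOS | 1
NY | 2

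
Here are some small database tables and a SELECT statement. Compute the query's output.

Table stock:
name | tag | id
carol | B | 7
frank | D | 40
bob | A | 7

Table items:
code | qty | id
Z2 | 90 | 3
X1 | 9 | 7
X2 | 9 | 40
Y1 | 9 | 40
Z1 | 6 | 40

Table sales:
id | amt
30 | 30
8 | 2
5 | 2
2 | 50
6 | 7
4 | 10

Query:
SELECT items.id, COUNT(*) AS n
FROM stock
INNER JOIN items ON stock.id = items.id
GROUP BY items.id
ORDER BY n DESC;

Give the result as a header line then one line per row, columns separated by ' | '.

After JOIN items (5 rows):
stock.name | stock.tag | stock.id | items.code | items.qty | items.id
carol | B | 7 | X1 | 9 | 7
frank | D | 40 | X2 | 9 | 40
frank | D | 40 | Y1 | 9 | 40
frank | D | 40 | Z1 | 6 | 40
bob | A | 7 | X1 | 9 | 7
After GROUP BY (2 rows):
items.id | n
7 | 2
40 | 3
After ORDER BY (2 rows):
items.id | n
40 | 3
7 | 2

== RESULT ==
items.id | n
40 | 3
7 | 2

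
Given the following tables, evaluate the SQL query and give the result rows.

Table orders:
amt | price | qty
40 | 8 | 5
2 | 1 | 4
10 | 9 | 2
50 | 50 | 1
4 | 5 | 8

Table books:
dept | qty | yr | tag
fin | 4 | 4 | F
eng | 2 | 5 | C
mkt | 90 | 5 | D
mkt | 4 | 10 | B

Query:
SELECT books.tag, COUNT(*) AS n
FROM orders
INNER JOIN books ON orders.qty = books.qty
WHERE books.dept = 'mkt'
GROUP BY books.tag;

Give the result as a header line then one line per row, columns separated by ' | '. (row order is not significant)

== RESULT ==
books.tag | n
B | 1

Derivation:
After JOIN books (3 rows):
orders.amt | orders.price | orders.qty | books.dept | books.qty | books.yr | books.tag
2 | 1 | 4 | fin | 4 | 4 | F
2 | 1 | 4 | mkt | 4 | 10 | B
10 | 9 | 2 | eng | 2 | 5 | C
After WHERE (1 rows):
orders.amt | orders.price | orders.qty | books.dept | books.qty | books.yr | books.tag
2 | 1 | 4 | mkt | 4 | 10 | B
After GROUP BY (1 rows):
books.tag | n
B | 1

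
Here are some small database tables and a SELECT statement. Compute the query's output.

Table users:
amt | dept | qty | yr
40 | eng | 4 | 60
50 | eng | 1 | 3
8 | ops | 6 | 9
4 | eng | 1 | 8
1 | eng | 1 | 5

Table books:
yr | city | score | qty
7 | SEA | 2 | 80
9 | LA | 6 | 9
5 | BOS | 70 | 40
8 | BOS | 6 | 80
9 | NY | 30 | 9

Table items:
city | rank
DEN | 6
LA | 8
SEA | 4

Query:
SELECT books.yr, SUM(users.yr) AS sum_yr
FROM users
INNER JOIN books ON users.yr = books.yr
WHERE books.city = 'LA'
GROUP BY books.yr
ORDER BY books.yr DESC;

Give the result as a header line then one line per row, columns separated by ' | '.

After JOIN books (4 rows):
users.amt | users.dept | users.qty | users.yr | books.yr | books.city | books.score | books.qty
8 | ops | 6 | 9 | 9 | LA | 6 | 9
8 | ops | 6 | 9 | 9 | NY | 30 | 9
4 | eng | 1 | 8 | 8 | BOS | 6 | 80
1 | eng | 1 | 5 | 5 | BOS | 70 | 40
After WHERE (1 rows):
users.amt | users.dept | users.qty | users.yr | books.yr | books.city | books.score | books.qty
8 | ops | 6 | 9 | 9 | LA | 6 | 9
After GROUP BY (1 rows):
books.yr | sum_yr
9 | 9
After ORDER BY (1 rows):
books.yr | sum_yr
9 | 9

== RESULT ==
books.yr | sum_yr
9 | 9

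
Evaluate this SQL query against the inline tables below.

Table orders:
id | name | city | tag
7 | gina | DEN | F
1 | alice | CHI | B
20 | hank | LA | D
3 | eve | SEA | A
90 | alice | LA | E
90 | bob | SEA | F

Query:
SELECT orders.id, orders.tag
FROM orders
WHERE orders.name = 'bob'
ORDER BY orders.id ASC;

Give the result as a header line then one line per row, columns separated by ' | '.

== RESULT ==
orders.id | orders.tag
90 | F

Derivation:
After WHERE (1 rows):
orders.id | orders.name | orders.city | orders.tag
90 | bob | SEA | F
After SELECT (1 rows):
orders.id | orders.tag
90 | F
After ORDER BY (1 rows):
orders.id | orders.tag
90 | F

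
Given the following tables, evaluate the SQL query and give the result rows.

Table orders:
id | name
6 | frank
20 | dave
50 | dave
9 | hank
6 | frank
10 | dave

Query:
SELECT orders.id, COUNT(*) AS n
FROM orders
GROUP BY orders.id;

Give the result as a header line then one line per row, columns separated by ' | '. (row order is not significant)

== RESULT ==
orders.id | n
6 | 2
20 | 1
50 | 1
9 | 1
10 | 1

Derivation:
After GROUP BY (5 rows):
orders.id | n
6 | 2
20 | 1
50 | 1
9 | 1
10 | 1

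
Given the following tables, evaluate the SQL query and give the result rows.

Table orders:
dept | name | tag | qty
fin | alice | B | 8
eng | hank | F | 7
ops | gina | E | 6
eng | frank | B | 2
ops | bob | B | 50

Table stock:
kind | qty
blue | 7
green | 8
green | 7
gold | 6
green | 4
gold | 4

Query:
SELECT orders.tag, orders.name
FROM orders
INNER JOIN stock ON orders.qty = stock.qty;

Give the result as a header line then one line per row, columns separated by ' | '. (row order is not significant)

== RESULT ==
orders.tag | orders.name
B | alice
F | hank
F | hank
E | gina

Derivation:
After JOIN stock (4 rows):
orders.dept | orders.name | orders.tag | orders.qty | stock.kind | stock.qty
fin | alice | B | 8 | green | 8
eng | hank | F | 7 | blue | 7
eng | hank | F | 7 | green | 7
ops | gina | E | 6 | gold | 6
After SELECT (4 rows):
orders.tag | orders.name
B | alice
F | hank
F | hank
E | gina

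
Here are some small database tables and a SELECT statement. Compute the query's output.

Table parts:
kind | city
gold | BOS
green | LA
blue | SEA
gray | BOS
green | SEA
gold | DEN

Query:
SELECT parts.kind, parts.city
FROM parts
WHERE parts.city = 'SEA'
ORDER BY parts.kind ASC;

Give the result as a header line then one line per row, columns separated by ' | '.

After WHERE (2 rows):
parts.kind | parts.city
blue | SEA
green | SEA
After SELECT (2 rows):
parts.kind | parts.city
blue | SEA
green | SEA
After ORDER BY (2 rows):
parts.kind | parts.city
blue | SEA
green | SEA

== RESULT ==
parts.kind | parts.city
blue | SEA
green | SEA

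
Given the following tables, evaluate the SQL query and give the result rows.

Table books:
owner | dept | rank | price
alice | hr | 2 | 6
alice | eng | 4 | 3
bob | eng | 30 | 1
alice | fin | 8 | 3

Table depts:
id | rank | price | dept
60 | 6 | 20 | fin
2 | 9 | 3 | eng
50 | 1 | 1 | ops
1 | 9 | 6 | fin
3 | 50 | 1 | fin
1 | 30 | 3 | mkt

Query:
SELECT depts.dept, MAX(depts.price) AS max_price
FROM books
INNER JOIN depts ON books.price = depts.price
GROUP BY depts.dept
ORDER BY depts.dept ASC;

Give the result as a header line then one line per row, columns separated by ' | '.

== RESULT ==
depts.dept | max_price
eng | 3
fin | 6
mkt | 3
ops | 1

Derivation:
After JOIN depts (7 rows):
books.owner | books.dept | books.rank | books.price | depts.id | depts.rank | depts.price | depts.dept
alice | hr | 2 | 6 | 1 | 9 | 6 | fin
alice | eng | 4 | 3 | 2 | 9 | 3 | eng
alice | eng | 4 | 3 | 1 | 30 | 3 | mkt
bob | eng | 30 | 1 | 50 | 1 | 1 | ops
bob | eng | 30 | 1 | 3 | 50 | 1 | fin
alice | fin | 8 | 3 | 2 | 9 | 3 | eng
alice | fin | 8 | 3 | 1 | 30 | 3 | mkt
After GROUP BY (4 rows):
depts.dept | max_price
fin | 6
eng | 3
mkt | 3
ops | 1
After ORDER BY (4 rows):
depts.dept | max_price
eng | 3
fin | 6
mkt | 3
ops | 1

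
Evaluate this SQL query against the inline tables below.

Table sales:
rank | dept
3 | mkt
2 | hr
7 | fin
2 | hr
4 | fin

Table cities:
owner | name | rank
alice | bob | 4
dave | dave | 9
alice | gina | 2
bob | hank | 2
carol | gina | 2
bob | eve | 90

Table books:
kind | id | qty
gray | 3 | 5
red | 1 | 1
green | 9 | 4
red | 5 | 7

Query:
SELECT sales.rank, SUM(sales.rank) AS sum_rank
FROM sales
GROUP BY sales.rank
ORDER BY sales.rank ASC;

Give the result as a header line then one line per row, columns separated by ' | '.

== RESULT ==
sales.rank | sum_rank
2 | 4
3 | 3
4 | 4
7 | 7

Derivation:
After GROUP BY (4 rows):
sales.rank | sum_rank
3 | 3
2 | 4
7 | 7
4 | 4
After ORDER BY (4 rows):
sales.rank | sum_rank
2 | 4
3 | 3
4 | 4
7 | 7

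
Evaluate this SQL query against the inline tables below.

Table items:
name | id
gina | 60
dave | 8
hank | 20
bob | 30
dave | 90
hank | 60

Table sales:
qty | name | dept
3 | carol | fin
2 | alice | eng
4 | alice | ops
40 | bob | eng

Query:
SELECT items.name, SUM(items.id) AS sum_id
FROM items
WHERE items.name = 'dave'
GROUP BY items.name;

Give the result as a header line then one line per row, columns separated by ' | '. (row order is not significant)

== RESULT ==
items.name | sum_id
dave | 98

Derivation:
After WHERE (2 rows):
items.name | items.id
dave | 8
dave | 90
After GROUP BY (1 rows):
items.name | sum_id
dave | 98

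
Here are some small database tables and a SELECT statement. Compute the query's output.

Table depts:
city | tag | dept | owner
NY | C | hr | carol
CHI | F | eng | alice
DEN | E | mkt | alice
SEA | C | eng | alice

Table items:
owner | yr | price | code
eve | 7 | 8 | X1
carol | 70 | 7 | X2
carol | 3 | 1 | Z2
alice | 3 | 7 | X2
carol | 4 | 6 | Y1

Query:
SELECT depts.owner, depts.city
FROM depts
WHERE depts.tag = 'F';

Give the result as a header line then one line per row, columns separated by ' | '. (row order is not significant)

== RESULT ==
depts.owner | depts.city
alice | CHI

Derivation:
After WHERE (1 rows):
depts.city | depts.tag | depts.dept | depts.owner
CHI | F | eng | alice
After SELECT (1 rows):
depts.owner | depts.city
alice | CHI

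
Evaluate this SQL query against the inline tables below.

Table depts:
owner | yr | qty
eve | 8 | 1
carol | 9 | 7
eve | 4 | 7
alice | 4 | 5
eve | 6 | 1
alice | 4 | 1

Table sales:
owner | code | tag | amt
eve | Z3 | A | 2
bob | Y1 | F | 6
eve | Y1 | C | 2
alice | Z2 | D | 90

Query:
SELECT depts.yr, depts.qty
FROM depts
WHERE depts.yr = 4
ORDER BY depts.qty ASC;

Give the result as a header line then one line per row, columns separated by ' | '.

== RESULT ==
depts.yr | depts.qty
4 | 1
4 | 5
4 | 7

Derivation:
After WHERE (3 rows):
depts.owner | depts.yr | depts.qty
eve | 4 | 7
alice | 4 | 5
alice | 4 | 1
After SELECT (3 rows):
depts.yr | depts.qty
4 | 7
4 | 5
4 | 1
After ORDER BY (3 rows):
depts.yr | depts.qty
4 | 1
4 | 5
4 | 7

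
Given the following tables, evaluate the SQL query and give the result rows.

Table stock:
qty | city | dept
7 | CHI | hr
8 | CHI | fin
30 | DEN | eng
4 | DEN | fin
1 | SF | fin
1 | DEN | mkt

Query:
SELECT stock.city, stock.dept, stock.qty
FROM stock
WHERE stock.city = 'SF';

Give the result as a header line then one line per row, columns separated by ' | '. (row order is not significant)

After WHERE (1 rows):
stock.qty | stock.city | stock.dept
1 | SF | fin
After SELECT (1 rows):
stock.city | stock.dept | stock.qty
SF | fin | 1

== RESULT ==
stock.city | stock.dept | stock.qty
SF | fin | 1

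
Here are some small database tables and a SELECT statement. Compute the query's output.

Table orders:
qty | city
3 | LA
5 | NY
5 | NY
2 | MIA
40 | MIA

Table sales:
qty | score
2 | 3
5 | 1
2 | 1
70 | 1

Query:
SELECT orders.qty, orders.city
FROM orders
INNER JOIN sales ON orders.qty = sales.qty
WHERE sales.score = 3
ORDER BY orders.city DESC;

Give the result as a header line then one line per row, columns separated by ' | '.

After JOIN sales (4 rows):
orders.qty | orders.city | sales.qty | sales.score
5 | NY | 5 | 1
5 | NY | 5 | 1
2 | MIA | 2 | 3
2 | MIA | 2 | 1
After WHERE (1 rows):
orders.qty | orders.city | sales.qty | sales.score
2 | MIA | 2 | 3
After SELECT (1 rows):
orders.qty | orders.city
2 | MIA
After ORDER BY (1 rows):
orders.qty | orders.city
2 | MIA

== RESULT ==
orders.qty | orders.city
2 | MIA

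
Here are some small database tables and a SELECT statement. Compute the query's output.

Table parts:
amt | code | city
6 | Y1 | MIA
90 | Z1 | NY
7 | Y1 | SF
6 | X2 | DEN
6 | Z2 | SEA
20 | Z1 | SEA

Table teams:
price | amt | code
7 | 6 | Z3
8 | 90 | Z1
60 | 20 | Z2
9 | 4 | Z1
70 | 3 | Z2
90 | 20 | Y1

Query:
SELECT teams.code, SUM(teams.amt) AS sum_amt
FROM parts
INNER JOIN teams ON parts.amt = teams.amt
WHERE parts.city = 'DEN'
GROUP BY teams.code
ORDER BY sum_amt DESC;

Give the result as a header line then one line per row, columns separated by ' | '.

After JOIN teams (6 rows):
parts.amt | parts.code | parts.city | teams.price | teams.amt | teams.code
6 | Y1 | MIA | 7 | 6 | Z3
90 | Z1 | NY | 8 | 90 | Z1
6 | X2 | DEN | 7 | 6 | Z3
6 | Z2 | SEA | 7 | 6 | Z3
20 | Z1 | SEA | 60 | 20 | Z2
20 | Z1 | SEA | 90 | 20 | Y1
After WHERE (1 rows):
parts.amt | parts.code | parts.city | teams.price | teams.amt | teams.code
6 | X2 | DEN | 7 | 6 | Z3
After GROUP BY (1 rows):
teams.code | sum_amt
Z3 | 6
After ORDER BY (1 rows):
teams.code | sum_amt
Z3 | 6

== RESULT ==
teams.code | sum_amt
Z3 | 6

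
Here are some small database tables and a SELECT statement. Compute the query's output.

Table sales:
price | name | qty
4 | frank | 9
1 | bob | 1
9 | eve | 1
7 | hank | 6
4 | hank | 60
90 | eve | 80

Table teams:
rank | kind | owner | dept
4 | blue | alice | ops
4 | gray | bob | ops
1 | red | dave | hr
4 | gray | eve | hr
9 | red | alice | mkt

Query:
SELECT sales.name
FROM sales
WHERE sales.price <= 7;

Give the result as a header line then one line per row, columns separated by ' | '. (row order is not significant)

After WHERE (4 rows):
sales.price | sales.name | sales.qty
4 | frank | 9
1 | bob | 1
7 | hank | 6
4 | hank | 60
After SELECT (4 rows):
sales.name
frank
bob
hank
hank

== RESULT ==
sales.name
frank
bob
hank
hank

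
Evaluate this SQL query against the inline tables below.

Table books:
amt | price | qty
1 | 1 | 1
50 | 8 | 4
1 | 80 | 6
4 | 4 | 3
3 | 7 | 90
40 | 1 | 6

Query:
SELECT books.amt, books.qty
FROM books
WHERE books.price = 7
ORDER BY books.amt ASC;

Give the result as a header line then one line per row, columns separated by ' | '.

== RESULT ==
books.amt | books.qty
3 | 90

Derivation:
After WHERE (1 rows):
books.amt | books.price | books.qty
3 | 7 | 90
After SELECT (1 rows):
books.amt | books.qty
3 | 90
After ORDER BY (1 rows):
books.amt | books.qty
3 | 90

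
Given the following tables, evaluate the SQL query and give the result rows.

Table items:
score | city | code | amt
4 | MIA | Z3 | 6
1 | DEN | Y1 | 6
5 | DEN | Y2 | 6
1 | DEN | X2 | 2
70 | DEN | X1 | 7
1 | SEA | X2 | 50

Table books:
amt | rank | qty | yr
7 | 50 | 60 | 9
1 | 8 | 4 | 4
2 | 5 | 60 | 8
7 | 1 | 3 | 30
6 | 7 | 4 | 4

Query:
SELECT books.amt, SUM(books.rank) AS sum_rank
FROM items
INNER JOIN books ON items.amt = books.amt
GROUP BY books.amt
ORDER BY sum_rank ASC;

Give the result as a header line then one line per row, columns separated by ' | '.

After JOIN books (6 rows):
items.score | items.city | items.code | items.amt | books.amt | books.rank | books.qty | books.yr
4 | MIA | Z3 | 6 | 6 | 7 | 4 | 4
1 | DEN | Y1 | 6 | 6 | 7 | 4 | 4
5 | DEN | Y2 | 6 | 6 | 7 | 4 | 4
1 | DEN | X2 | 2 | 2 | 5 | 60 | 8
70 | DEN | X1 | 7 | 7 | 50 | 60 | 9
70 | DEN | X1 | 7 | 7 | 1 | 3 | 30
After GROUP BY (3 rows):
books.amt | sum_rank
6 | 21
2 | 5
7 | 51
After ORDER BY (3 rows):
books.amt | sum_rank
2 | 5
6 | 21
7 | 51

== RESULT ==
books.amt | sum_rank
2 | 5
6 | 21
7 | 51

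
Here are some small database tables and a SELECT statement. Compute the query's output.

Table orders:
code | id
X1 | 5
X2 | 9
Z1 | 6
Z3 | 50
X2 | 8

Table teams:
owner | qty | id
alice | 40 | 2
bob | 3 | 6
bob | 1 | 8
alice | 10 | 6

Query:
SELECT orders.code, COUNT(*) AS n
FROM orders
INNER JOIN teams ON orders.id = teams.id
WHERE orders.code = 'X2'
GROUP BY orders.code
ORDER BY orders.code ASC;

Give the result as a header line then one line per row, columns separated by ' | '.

After JOIN teams (3 rows):
orders.code | orders.id | teams.owner | teams.qty | teams.id
Z1 | 6 | bob | 3 | 6
Z1 | 6 | alice | 10 | 6
X2 | 8 | bob | 1 | 8
After WHERE (1 rows):
orders.code | orders.id | teams.owner | teams.qty | teams.id
X2 | 8 | bob | 1 | 8
After GROUP BY (1 rows):
orders.code | n
X2 | 1
After ORDER BY (1 rows):
orders.code | n
X2 | 1

== RESULT ==
orders.code | n
X2 | 1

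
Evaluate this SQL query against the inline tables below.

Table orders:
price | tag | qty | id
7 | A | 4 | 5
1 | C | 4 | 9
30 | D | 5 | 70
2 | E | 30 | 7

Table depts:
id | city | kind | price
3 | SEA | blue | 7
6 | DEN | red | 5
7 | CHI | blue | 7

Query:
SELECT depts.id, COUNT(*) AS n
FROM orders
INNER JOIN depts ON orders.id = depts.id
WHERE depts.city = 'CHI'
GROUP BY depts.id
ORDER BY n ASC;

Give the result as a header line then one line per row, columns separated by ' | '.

== RESULT ==
depts.id | n
7 | 1

Derivation:
After JOIN depts (1 rows):
orders.price | orders.tag | orders.qty | orders.id | depts.id | depts.city | depts.kind | depts.price
2 | E | 30 | 7 | 7 | CHI | blue | 7
After WHERE (1 rows):
orders.price | orders.tag | orders.qty | orders.id | depts.id | depts.city | depts.kind | depts.price
2 | E | 30 | 7 | 7 | CHI | blue | 7
After GROUP BY (1 rows):
depts.id | n
7 | 1
After ORDER BY (1 rows):
depts.id | n
7 | 1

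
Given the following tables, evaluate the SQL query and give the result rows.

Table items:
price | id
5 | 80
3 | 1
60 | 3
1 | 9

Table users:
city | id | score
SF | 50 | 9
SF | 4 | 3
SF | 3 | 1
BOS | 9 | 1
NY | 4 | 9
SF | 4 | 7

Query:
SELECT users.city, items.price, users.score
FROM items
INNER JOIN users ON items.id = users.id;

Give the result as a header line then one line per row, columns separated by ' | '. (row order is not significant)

After JOIN users (2 rows):
items.price | items.id | users.city | users.id | users.score
60 | 3 | SF | 3 | 1
1 | 9 | BOS | 9 | 1
After SELECT (2 rows):
users.city | items.price | users.score
SF | 60 | 1
BOS | 1 | 1

== RESULT ==
users.city | items.price | users.score
SF | 60 | 1
BOS | 1 | 1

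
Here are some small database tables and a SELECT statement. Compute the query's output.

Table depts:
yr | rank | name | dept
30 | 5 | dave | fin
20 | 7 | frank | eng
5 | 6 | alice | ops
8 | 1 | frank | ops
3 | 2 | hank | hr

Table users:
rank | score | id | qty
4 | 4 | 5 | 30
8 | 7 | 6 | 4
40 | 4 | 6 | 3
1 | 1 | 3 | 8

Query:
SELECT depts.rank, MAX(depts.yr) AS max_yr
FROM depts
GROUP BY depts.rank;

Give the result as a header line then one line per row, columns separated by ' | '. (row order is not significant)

After GROUP BY (5 rows):
depts.rank | max_yr
5 | 30
7 | 20
6 | 5
1 | 8
2 | 3

== RESULT ==
depts.rank | max_yr
5 | 30
7 | 20
6 | 5
1 | 8
2 | 3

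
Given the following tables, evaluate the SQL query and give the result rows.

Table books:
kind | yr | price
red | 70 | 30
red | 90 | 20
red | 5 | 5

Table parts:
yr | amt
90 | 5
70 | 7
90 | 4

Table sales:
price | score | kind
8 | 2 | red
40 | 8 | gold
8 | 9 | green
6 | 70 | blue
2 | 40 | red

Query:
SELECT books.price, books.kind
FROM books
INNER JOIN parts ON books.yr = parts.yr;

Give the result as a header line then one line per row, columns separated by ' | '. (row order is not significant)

After JOIN parts (3 rows):
books.kind | books.yr | books.price | parts.yr | parts.amt
red | 70 | 30 | 70 | 7
red | 90 | 20 | 90 | 5
red | 90 | 20 | 90 | 4
After SELECT (3 rows):
books.price | books.kind
30 | red
20 | red
20 | red

== RESULT ==
books.price | books.kind
30 | red
20 | red
20 | red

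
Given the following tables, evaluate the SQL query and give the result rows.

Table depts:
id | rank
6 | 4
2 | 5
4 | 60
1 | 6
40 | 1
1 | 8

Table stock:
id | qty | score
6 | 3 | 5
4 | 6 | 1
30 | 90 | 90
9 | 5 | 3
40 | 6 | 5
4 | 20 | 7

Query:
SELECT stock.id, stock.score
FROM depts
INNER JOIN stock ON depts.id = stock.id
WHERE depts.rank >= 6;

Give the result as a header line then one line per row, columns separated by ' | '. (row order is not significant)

After JOIN stock (4 rows):
depts.id | depts.rank | stock.id | stock.qty | stock.score
6 | 4 | 6 | 3 | 5
4 | 60 | 4 | 6 | 1
4 | 60 | 4 | 20 | 7
40 | 1 | 40 | 6 | 5
After WHERE (2 rows):
depts.id | depts.rank | stock.id | stock.qty | stock.score
4 | 60 | 4 | 6 | 1
4 | 60 | 4 | 20 | 7
After SELECT (2 rows):
stock.id | stock.score
4 | 1
4 | 7

== RESULT ==
stock.id | stock.score
4 | 1
4 | 7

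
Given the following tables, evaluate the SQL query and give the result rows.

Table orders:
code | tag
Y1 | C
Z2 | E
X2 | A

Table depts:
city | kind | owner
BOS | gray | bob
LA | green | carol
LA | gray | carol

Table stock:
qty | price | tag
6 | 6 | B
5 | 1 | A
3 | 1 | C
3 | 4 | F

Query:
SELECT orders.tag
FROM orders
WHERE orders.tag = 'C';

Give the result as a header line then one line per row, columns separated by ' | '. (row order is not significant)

After WHERE (1 rows):
orders.code | orders.tag
Y1 | C
After SELECT (1 rows):
orders.tag
C

== RESULT ==
orders.tag
C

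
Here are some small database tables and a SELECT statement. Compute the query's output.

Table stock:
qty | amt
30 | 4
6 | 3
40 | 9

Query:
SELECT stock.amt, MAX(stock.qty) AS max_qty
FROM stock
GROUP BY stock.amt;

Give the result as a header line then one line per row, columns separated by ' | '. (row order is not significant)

After GROUP BY (3 rows):
stock.amt | max_qty
4 | 30
3 | 6
9 | 40

== RESULT ==
stock.amt | max_qty
4 | 30
3 | 6
9 | 40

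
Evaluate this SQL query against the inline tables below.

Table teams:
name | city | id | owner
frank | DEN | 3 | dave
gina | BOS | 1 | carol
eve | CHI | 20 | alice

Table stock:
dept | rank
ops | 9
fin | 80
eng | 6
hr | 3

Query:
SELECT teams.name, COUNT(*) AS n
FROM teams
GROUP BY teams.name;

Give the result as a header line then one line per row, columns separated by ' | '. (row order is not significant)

After GROUP BY (3 rows):
teams.name | n
frank | 1
gina | 1
eve | 1

== RESULT ==
teams.name | n
frank | 1
gina | 1
eve | 1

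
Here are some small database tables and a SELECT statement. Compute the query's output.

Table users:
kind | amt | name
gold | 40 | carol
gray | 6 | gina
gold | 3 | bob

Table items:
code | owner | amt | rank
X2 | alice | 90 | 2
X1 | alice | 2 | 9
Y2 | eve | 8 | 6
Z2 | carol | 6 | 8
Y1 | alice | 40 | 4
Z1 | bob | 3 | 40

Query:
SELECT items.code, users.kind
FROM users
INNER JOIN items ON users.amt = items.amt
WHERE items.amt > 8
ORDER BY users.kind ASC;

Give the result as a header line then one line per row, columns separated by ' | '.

== RESULT ==
items.code | users.kind
Y1 | gold

Derivation:
After JOIN items (3 rows):
users.kind | users.amt | users.name | items.code | items.owner | items.amt | items.rank
gold | 40 | carol | Y1 | alice | 40 | 4
gray | 6 | gina | Z2 | carol | 6 | 8
gold | 3 | bob | Z1 | bob | 3 | 40
After WHERE (1 rows):
users.kind | users.amt | users.name | items.code | items.owner | items.amt | items.rank
gold | 40 | carol | Y1 | alice | 40 | 4
After SELECT (1 rows):
items.code | users.kind
Y1 | gold
After ORDER BY (1 rows):
items.code | users.kind
Y1 | gold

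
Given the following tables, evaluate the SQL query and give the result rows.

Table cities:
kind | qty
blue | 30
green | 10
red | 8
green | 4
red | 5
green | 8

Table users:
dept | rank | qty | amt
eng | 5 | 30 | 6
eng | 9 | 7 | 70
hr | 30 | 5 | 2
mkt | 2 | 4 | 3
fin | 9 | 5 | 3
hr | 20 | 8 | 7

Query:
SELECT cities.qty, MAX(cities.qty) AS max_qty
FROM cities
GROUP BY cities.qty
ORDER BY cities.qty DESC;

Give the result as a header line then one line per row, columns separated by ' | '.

After GROUP BY (5 rows):
cities.qty | max_qty
30 | 30
10 | 10
8 | 8
4 | 4
5 | 5
After ORDER BY (5 rows):
cities.qty | max_qty
30 | 30
10 | 10
8 | 8
5 | 5
4 | 4

== RESULT ==
cities.qty | max_qty
30 | 30
10 | 10
8 | 8
5 | 5
4 | 4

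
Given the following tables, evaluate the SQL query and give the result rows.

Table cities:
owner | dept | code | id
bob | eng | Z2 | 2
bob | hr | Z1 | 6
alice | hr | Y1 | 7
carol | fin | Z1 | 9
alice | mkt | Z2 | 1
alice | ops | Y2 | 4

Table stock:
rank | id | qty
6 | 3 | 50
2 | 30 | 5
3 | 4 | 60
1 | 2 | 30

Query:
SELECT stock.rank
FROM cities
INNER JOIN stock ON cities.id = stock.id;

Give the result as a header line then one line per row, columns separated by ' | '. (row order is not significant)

== RESULT ==
stock.rank
1
3

Derivation:
After JOIN stock (2 rows):
cities.owner | cities.dept | cities.code | cities.id | stock.rank | stock.id | stock.qty
bob | eng | Z2 | 2 | 1 | 2 | 30
alice | ops | Y2 | 4 | 3 | 4 | 60
After SELECT (2 rows):
stock.rank
1
3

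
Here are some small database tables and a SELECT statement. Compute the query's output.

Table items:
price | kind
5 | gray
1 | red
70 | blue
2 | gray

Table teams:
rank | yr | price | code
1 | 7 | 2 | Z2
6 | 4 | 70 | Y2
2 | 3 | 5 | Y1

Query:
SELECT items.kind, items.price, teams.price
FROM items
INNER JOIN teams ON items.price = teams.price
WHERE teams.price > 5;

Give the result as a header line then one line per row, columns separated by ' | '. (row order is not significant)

== RESULT ==
items.kind | items.price | teams.price
blue | 70 | 70

Derivation:
After JOIN teams (3 rows):
items.price | items.kind | teams.rank | teams.yr | teams.price | teams.code
5 | gray | 2 | 3 | 5 | Y1
70 | blue | 6 | 4 | 70 | Y2
2 | gray | 1 | 7 | 2 | Z2
After WHERE (1 rows):
items.price | items.kind | teams.rank | teams.yr | teams.price | teams.code
70 | blue | 6 | 4 | 70 | Y2
After SELECT (1 rows):
items.kind | items.price | teams.price
blue | 70 | 70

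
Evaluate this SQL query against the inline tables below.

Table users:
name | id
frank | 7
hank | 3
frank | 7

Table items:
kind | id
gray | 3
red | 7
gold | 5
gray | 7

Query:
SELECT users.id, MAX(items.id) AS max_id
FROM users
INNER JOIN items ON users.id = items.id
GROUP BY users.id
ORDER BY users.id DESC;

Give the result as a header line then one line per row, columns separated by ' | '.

After JOIN items (5 rows):
users.name | users.id | items.kind | items.id
frank | 7 | red | 7
frank | 7 | gray | 7
hank | 3 | gray | 3
frank | 7 | red | 7
frank | 7 | gray | 7
After GROUP BY (2 rows):
users.id | max_id
7 | 7
3 | 3
After ORDER BY (2 rows):
users.id | max_id
7 | 7
3 | 3

== RESULT ==
users.id | max_id
7 | 7
3 | 3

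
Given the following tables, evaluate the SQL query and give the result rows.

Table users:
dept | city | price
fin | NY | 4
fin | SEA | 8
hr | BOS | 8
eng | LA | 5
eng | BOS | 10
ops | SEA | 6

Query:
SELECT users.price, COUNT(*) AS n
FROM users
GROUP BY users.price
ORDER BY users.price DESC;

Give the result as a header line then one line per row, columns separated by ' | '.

After GROUP BY (5 rows):
users.price | n
4 | 1
8 | 2
5 | 1
10 | 1
6 | 1
After ORDER BY (5 rows):
users.price | n
10 | 1
8 | 2
6 | 1
5 | 1
4 | 1

== RESULT ==
users.price | n
10 | 1
8 | 2
6 | 1
5 | 1
4 | 1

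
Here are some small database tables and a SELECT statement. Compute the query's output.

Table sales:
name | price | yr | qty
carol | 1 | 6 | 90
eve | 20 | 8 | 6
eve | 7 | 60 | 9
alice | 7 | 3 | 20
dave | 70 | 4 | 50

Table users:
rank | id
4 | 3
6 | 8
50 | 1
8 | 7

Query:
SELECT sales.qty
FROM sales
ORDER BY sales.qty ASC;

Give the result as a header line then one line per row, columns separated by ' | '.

== RESULT ==
sales.qty
6
9
20
50
90

Derivation:
After SELECT (5 rows):
sales.qty
90
6
9
20
50
After ORDER BY (5 rows):
sales.qty
6
9
20
50
90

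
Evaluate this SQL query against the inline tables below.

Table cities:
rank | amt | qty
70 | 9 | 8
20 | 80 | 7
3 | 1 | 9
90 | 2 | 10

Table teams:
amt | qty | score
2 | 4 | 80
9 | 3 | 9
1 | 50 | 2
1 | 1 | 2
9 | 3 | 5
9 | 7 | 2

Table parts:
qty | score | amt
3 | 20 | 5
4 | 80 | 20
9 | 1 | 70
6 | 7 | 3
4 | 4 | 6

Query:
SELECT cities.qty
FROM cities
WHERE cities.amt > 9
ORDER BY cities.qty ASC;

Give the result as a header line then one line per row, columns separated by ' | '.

== RESULT ==
cities.qty
7

Derivation:
After WHERE (1 rows):
cities.rank | cities.amt | cities.qty
20 | 80 | 7
After SELECT (1 rows):
cities.qty
7
After ORDER BY (1 rows):
cities.qty
7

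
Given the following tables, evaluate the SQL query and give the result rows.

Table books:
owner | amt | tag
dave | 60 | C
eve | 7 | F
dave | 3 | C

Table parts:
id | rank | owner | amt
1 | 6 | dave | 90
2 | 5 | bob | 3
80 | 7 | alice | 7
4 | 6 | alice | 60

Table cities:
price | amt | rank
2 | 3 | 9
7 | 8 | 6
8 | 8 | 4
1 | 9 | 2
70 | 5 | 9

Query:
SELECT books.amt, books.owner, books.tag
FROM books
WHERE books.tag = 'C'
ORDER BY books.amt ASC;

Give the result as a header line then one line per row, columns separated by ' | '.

== RESULT ==
books.amt | books.owner | books.tag
3 | dave | C
60 | dave | C

Derivation:
After WHERE (2 rows):
books.owner | books.amt | books.tag
dave | 60 | C
dave | 3 | C
After SELECT (2 rows):
books.amt | books.owner | books.tag
60 | dave | C
3 | dave | C
After ORDER BY (2 rows):
books.amt | books.owner | books.tag
3 | dave | C
60 | dave | C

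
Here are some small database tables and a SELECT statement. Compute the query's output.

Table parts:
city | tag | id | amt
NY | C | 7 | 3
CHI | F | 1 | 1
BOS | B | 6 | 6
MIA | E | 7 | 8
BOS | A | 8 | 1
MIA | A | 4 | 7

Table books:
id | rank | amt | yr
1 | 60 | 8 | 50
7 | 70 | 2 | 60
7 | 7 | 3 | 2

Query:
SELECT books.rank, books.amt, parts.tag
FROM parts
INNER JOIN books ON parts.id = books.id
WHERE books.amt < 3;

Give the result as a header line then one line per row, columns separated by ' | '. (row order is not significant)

After JOIN books (5 rows):
parts.city | parts.tag | parts.id | parts.amt | books.id | books.rank | books.amt | books.yr
NY | C | 7 | 3 | 7 | 70 | 2 | 60
NY | C | 7 | 3 | 7 | 7 | 3 | 2
CHI | F | 1 | 1 | 1 | 60 | 8 | 50
MIA | E | 7 | 8 | 7 | 70 | 2 | 60
MIA | E | 7 | 8 | 7 | 7 | 3 | 2
After WHERE (2 rows):
parts.city | parts.tag | parts.id | parts.amt | books.id | books.rank | books.amt | books.yr
NY | C | 7 | 3 | 7 | 70 | 2 | 60
MIA | E | 7 | 8 | 7 | 70 | 2 | 60
After SELECT (2 rows):
books.rank | books.amt | parts.tag
70 | 2 | C
70 | 2 | E

== RESULT ==
books.rank | books.amt | parts.tag
70 | 2 | C
70 | 2 | E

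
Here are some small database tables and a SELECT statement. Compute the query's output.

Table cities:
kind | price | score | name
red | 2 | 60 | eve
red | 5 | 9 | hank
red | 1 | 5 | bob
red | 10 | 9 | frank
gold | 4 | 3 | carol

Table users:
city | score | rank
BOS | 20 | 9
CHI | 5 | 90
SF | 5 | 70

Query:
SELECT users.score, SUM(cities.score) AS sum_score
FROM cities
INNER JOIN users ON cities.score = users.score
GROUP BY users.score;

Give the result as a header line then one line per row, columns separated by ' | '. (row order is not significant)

After JOIN users (2 rows):
cities.kind | cities.price | cities.score | cities.name | users.city | users.score | users.rank
red | 1 | 5 | bob | CHI | 5 | 90
red | 1 | 5 | bob | SF | 5 | 70
After GROUP BY (1 rows):
users.score | sum_score
5 | 10

== RESULT ==
users.score | sum_score
5 | 10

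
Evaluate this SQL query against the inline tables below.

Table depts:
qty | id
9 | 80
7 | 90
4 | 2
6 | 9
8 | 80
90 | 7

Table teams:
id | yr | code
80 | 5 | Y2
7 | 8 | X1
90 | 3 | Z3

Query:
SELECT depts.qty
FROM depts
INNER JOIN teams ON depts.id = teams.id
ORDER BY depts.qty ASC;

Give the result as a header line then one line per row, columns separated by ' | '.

== RESULT ==
depts.qty
7
8
9
90

Derivation:
After JOIN teams (4 rows):
depts.qty | depts.id | teams.id | teams.yr | teams.code
9 | 80 | 80 | 5 | Y2
7 | 90 | 90 | 3 | Z3
8 | 80 | 80 | 5 | Y2
90 | 7 | 7 | 8 | X1
After SELECT (4 rows):
depts.qty
9
7
8
90
After ORDER BY (4 rows):
depts.qty
7
8
9
90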